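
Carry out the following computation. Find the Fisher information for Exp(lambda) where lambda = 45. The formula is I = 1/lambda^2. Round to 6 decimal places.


Fisher information for exponential: I(lambda) = 1/lambda^2.
lambda = 45, lambda^2 = 2025.
I = 1/2025 = 0.000494

0.000494


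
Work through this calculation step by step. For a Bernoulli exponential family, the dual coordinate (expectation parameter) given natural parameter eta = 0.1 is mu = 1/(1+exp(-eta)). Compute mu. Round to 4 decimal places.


Dual coordinate (expectation parameter) for Bernoulli:
mu = 1/(1+exp(-eta)).
eta = 0.1.
exp(-eta) = exp(-0.1) = 0.904837.
mu = 1/(1+0.904837) = 0.5250

0.5250


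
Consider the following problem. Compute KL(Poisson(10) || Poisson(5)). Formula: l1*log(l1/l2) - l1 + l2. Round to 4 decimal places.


KL divergence for Poisson:
KL = l1*log(l1/l2) - l1 + l2.
l1 = 10, l2 = 5.
log(10/5) = 0.693147.
l1*log(l1/l2) = 10 * 0.693147 = 6.931472.
KL = 6.931472 - 10 + 5 = 1.9315

1.9315


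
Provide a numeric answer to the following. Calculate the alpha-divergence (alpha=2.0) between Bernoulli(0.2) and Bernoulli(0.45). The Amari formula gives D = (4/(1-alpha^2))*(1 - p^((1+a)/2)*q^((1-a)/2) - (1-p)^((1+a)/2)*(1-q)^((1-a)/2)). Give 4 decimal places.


Amari alpha-divergence:
D = (4/(1-alpha^2))*(1 - p^((1+a)/2)*q^((1-a)/2) - (1-p)^((1+a)/2)*(1-q)^((1-a)/2)).
alpha = 2.0, p = 0.2, q = 0.45.
e1 = (1+alpha)/2 = 1.5, e2 = (1-alpha)/2 = -0.5.
t1 = p^e1 * q^e2 = 0.2^1.5 * 0.45^-0.5 = 0.133333.
t2 = (1-p)^e1 * (1-q)^e2 = 0.8^1.5 * 0.55^-0.5 = 0.964836.
4/(1-alpha^2) = -1.333333.
D = -1.333333*(1 - 0.133333 - 0.964836) = 0.1309

0.1309


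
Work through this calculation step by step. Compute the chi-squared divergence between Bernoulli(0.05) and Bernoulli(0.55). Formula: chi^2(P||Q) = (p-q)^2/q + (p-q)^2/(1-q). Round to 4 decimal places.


Chi-squared divergence between Bernoulli distributions:
chi^2 = (p-q)^2/q + (p-q)^2/(1-q).
p = 0.05, q = 0.55, p-q = -0.5.
(p-q)^2 = 0.25.
term1 = 0.25/0.55 = 0.454545.
term2 = 0.25/0.45 = 0.555556.
chi^2 = 0.454545 + 0.555556 = 1.0101

1.0101


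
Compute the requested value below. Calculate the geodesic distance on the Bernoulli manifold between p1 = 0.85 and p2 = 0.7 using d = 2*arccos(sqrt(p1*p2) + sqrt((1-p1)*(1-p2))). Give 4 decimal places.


Geodesic distance on Bernoulli manifold:
d(p1,p2) = 2*arccos(sqrt(p1*p2) + sqrt((1-p1)*(1-p2))).
sqrt(p1*p2) = sqrt(0.85*0.7) = 0.771362.
sqrt((1-p1)*(1-p2)) = sqrt(0.15*0.3) = 0.212132.
arg = 0.771362 + 0.212132 = 0.983494.
d = 2*arccos(0.983494) = 0.3639

0.3639


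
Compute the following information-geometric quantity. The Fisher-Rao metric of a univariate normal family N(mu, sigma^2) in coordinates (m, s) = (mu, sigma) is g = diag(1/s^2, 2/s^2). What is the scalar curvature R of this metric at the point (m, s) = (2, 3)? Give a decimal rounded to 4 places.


The metric has the form g = (A dm^2 + B ds^2)/s^2 with A = 1, B = 2.
Substitute u = sqrt(A/B)*m: g = B*(du^2 + ds^2)/s^2, i.e. B times the
Poincare upper half-plane metric, which has constant Gaussian curvature -1.
Scaling a 2D metric by a constant c divides the Gaussian curvature by c,
so K = -1/B = -1/(2) = -0.5000 everywhere (the point (m, s) = (2, 3) is irrelevant:
the curvature is constant).
Scalar curvature in dimension 2: R = 2K = -2/(2) = -1.0000.

-1.0000


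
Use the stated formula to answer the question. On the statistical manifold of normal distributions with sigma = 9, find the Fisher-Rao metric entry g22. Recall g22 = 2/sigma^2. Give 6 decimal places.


For the 2-parameter normal family, the Fisher metric has:
  g11 = 1/sigma^2, g22 = 2/sigma^2.
sigma = 9, sigma^2 = 81.
g22 = 0.024691

0.024691


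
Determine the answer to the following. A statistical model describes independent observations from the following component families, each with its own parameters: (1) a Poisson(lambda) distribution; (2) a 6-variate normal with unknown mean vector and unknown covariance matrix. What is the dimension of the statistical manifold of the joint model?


The dimension of a statistical manifold equals the number of free
(independent) real parameters of the model. For a product of independent
blocks the parameter counts add.
- Poisson (lambda): 1.
- 6-variate normal: 6 (mean) + 6*7/2 = 21 (symmetric covariance) = 27.
Total = 1 + 27 = 28.
Dimension = 28

28


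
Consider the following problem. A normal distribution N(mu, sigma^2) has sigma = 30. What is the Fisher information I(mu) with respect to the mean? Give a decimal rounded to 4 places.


The Fisher information for the mean of a normal distribution is I(mu) = 1/sigma^2.
sigma = 30, so sigma^2 = 900.
I(mu) = 1/900 = 0.0011

0.0011


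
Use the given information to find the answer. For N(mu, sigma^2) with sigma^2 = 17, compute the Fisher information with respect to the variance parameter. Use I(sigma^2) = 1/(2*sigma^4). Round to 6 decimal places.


Fisher information for variance: I(sigma^2) = 1/(2*sigma^4).
sigma^2 = 17, so sigma^4 = 289.
I = 1/(2*289) = 1/578 = 0.001730

0.001730


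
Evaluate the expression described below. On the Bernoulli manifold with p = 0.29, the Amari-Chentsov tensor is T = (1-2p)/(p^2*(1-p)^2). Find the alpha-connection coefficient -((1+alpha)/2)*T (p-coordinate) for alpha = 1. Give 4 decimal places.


Skewness (Amari-Chentsov) tensor: T = (1-2p)/(p^2*(1-p)^2).
p = 0.29, 1-2p = 0.42, p^2 = 0.0841, (1-p)^2 = 0.5041.
T = 0.42/(0.0841 * 0.5041) = 9.906873.
In the p-coordinate, Gamma^(alpha) = Gamma^(0) - (alpha/2)*T with Gamma^(0) = (1/2)*g'(p) = -T/2,
so Gamma^(alpha) = -((1+alpha)/2)*T.
alpha = 1, -(1+alpha)/2 = -1.0.
Gamma = -1.0 * 9.906873 = -9.9069

-9.9069


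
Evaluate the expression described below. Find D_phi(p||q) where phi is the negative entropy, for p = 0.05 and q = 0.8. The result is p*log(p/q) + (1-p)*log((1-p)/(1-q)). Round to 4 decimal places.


Bregman divergence with negative entropy generator:
D = p*log(p/q) + (1-p)*log((1-p)/(1-q)).
p = 0.05, q = 0.8.
p*log(p/q) = 0.05*log(0.05/0.8) = -0.138629.
(1-p)*log((1-p)/(1-q)) = 0.95*log(0.95/0.2) = 1.480237.
D = -0.138629 + 1.480237 = 1.3416

1.3416


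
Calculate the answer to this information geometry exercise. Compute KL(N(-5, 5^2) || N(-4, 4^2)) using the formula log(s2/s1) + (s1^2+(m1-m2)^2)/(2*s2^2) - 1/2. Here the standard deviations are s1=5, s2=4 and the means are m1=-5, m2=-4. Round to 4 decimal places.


KL divergence between normal distributions:
KL = log(s2/s1) + (s1^2 + (m1-m2)^2)/(2*s2^2) - 1/2.
log(4/5) = -0.223144.
(5^2 + (-5--4)^2)/(2*4^2) = (25 + 1)/32 = 0.8125.
KL = -0.223144 + 0.8125 - 0.5 = 0.0894

0.0894


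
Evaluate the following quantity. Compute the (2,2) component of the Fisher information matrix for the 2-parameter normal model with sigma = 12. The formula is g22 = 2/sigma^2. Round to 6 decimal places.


For the 2-parameter normal family, the Fisher metric has:
  g11 = 1/sigma^2, g22 = 2/sigma^2.
sigma = 12, sigma^2 = 144.
g22 = 0.013889

0.013889


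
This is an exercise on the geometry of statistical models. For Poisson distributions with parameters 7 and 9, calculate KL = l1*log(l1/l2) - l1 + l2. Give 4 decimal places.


KL divergence for Poisson:
KL = l1*log(l1/l2) - l1 + l2.
l1 = 7, l2 = 9.
log(7/9) = -0.251314.
l1*log(l1/l2) = 7 * -0.251314 = -1.759201.
KL = -1.759201 - 7 + 9 = 0.2408

0.2408


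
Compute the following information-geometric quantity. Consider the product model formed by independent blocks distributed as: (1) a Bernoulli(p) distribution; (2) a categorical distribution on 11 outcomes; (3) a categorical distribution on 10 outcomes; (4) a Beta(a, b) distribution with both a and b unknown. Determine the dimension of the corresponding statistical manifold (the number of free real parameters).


The dimension of a statistical manifold equals the number of free
(independent) real parameters of the model. For a product of independent
blocks the parameter counts add.
- Bernoulli (p): 1.
- categorical on 11 outcomes (probabilities sum to 1): 11-1 = 10.
- categorical on 10 outcomes (probabilities sum to 1): 10-1 = 9.
- Beta (a, b): 2.
Total = 1 + 10 + 9 + 2 = 22.
Dimension = 22

22


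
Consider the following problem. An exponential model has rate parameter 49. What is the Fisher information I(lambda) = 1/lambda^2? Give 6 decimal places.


Fisher information for exponential: I(lambda) = 1/lambda^2.
lambda = 49, lambda^2 = 2401.
I = 1/2401 = 0.000416

0.000416


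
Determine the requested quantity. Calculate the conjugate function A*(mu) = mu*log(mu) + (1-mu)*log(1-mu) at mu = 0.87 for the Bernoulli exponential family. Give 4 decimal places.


Legendre transform for Bernoulli:
A*(mu) = mu*log(mu) + (1-mu)*log(1-mu).
mu = 0.87, 1-mu = 0.13.
mu*log(mu) = 0.87*log(0.87) = -0.121158.
(1-mu)*log(1-mu) = 0.13*log(0.13) = -0.265229.
A* = -0.121158 + -0.265229 = -0.3864

-0.3864


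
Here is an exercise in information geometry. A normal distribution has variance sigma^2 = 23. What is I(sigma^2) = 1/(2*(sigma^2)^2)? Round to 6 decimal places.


Fisher information for variance: I(sigma^2) = 1/(2*sigma^4).
sigma^2 = 23, so sigma^4 = 529.
I = 1/(2*529) = 1/1058 = 0.000945

0.000945


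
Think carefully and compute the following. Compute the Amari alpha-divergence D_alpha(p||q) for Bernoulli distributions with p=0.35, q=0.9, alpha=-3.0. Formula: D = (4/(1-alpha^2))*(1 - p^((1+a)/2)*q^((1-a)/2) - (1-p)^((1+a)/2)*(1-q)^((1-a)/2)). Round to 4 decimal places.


Amari alpha-divergence:
D = (4/(1-alpha^2))*(1 - p^((1+a)/2)*q^((1-a)/2) - (1-p)^((1+a)/2)*(1-q)^((1-a)/2)).
alpha = -3.0, p = 0.35, q = 0.9.
e1 = (1+alpha)/2 = -1.0, e2 = (1-alpha)/2 = 2.0.
t1 = p^e1 * q^e2 = 0.35^-1.0 * 0.9^2.0 = 2.314286.
t2 = (1-p)^e1 * (1-q)^e2 = 0.65^-1.0 * 0.1^2.0 = 0.015385.
4/(1-alpha^2) = -0.5.
D = -0.5*(1 - 2.314286 - 0.015385) = 0.6648

0.6648


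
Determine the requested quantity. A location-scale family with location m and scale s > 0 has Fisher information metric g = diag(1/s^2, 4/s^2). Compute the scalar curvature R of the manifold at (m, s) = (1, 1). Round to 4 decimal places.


The metric has the form g = (A dm^2 + B ds^2)/s^2 with A = 1, B = 4.
Substitute u = sqrt(A/B)*m: g = B*(du^2 + ds^2)/s^2, i.e. B times the
Poincare upper half-plane metric, which has constant Gaussian curvature -1.
Scaling a 2D metric by a constant c divides the Gaussian curvature by c,
so K = -1/B = -1/(4) = -0.2500 everywhere (the point (m, s) = (1, 1) is irrelevant:
the curvature is constant).
Scalar curvature in dimension 2: R = 2K = -2/(4) = -0.5000.

-0.5000


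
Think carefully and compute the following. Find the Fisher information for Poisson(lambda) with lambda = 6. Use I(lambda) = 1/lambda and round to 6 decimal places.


Fisher information for Poisson: I(lambda) = 1/lambda.
lambda = 6.
I(lambda) = 1/6 = 0.166667

0.166667


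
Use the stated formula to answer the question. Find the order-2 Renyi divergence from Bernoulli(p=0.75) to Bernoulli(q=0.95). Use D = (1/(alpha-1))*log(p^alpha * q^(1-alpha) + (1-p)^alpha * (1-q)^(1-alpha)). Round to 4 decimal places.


Renyi divergence of order alpha between Bernoulli distributions:
D = (1/(alpha-1))*log(p^alpha * q^(1-alpha) + (1-p)^alpha * (1-q)^(1-alpha)).
alpha = 2, p = 0.75, q = 0.95.
p^alpha * q^(1-alpha) = 0.75^2 * 0.95^-1 = 0.592105.
(1-p)^alpha * (1-q)^(1-alpha) = 0.25^2 * 0.05^-1 = 1.25.
sum = 0.592105 + 1.25 = 1.842105.
D = (1/1)*log(1.842105) = 0.6109

0.6109


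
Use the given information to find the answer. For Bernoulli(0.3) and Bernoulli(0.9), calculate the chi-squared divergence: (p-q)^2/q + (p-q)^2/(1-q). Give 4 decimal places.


Chi-squared divergence between Bernoulli distributions:
chi^2 = (p-q)^2/q + (p-q)^2/(1-q).
p = 0.3, q = 0.9, p-q = -0.6.
(p-q)^2 = 0.36.
term1 = 0.36/0.9 = 0.4.
term2 = 0.36/0.1 = 3.6.
chi^2 = 0.4 + 3.6 = 4.0000

4.0000


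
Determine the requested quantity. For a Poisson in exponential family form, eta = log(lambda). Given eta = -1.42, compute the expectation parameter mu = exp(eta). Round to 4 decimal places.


Expectation parameter for Poisson exponential family:
mu = exp(eta).
eta = -1.42.
mu = exp(-1.42) = 0.2417

0.2417


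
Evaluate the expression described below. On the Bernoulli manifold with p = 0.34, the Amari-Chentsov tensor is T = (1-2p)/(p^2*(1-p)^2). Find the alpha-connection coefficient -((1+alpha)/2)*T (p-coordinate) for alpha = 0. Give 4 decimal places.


Skewness (Amari-Chentsov) tensor: T = (1-2p)/(p^2*(1-p)^2).
p = 0.34, 1-2p = 0.32, p^2 = 0.1156, (1-p)^2 = 0.4356.
T = 0.32/(0.1156 * 0.4356) = 6.354835.
In the p-coordinate, Gamma^(alpha) = Gamma^(0) - (alpha/2)*T with Gamma^(0) = (1/2)*g'(p) = -T/2,
so Gamma^(alpha) = -((1+alpha)/2)*T.
alpha = 0, -(1+alpha)/2 = -0.5.
Gamma = -0.5 * 6.354835 = -3.1774

-3.1774


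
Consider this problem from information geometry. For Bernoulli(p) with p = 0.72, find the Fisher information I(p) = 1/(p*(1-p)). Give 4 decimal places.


For Bernoulli(p), Fisher information is I(p) = 1/(p*(1-p)).
p = 0.72, 1-p = 0.28.
p*(1-p) = 0.2016.
I(p) = 1/0.2016 = 4.9603

4.9603


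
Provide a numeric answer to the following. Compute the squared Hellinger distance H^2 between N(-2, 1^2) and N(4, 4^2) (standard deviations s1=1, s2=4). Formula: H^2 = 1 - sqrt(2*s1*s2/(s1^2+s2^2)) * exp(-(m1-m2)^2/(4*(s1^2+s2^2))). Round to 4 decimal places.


Squared Hellinger distance for Gaussians:
H^2 = 1 - sqrt(2*s1*s2/(s1^2+s2^2)) * exp(-(m1-m2)^2/(4*(s1^2+s2^2))).
s1^2 = 1, s2^2 = 16, s1^2+s2^2 = 17.
sqrt(2*1*4/(17)) = 0.685994.
(m1-m2)^2 = (-6)^2 = 36.
exp(-36/(4*17)) = exp(-0.529412) = 0.588951.
H^2 = 1 - 0.685994*0.588951 = 0.5960

0.5960


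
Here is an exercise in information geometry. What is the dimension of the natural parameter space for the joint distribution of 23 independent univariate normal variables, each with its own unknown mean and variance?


Exponential family dimension calculation:
Each univariate normal has two natural parameters (mu/sigma^2 and -1/(2 sigma^2)).
With 23 independent components, dim = 2 * 23 = 46.

46


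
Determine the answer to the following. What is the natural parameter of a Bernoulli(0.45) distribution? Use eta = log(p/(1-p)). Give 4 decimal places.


Natural parameter for Bernoulli: eta = log(p/(1-p)).
p = 0.45, 1-p = 0.55.
p/(1-p) = 0.818182.
eta = log(0.818182) = -0.2007

-0.2007


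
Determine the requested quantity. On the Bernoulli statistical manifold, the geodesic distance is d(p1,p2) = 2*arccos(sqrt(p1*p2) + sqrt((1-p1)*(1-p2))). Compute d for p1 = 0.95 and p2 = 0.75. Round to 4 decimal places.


Geodesic distance on Bernoulli manifold:
d(p1,p2) = 2*arccos(sqrt(p1*p2) + sqrt((1-p1)*(1-p2))).
sqrt(p1*p2) = sqrt(0.95*0.75) = 0.844097.
sqrt((1-p1)*(1-p2)) = sqrt(0.05*0.25) = 0.111803.
arg = 0.844097 + 0.111803 = 0.955901.
d = 2*arccos(0.955901) = 0.5962

0.5962


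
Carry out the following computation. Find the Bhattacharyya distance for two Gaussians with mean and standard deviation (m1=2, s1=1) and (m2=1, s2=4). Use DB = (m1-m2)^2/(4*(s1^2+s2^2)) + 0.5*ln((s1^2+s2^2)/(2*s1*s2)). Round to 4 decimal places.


Bhattacharyya distance between two Gaussians:
DB = (m1-m2)^2/(4*(s1^2+s2^2)) + (1/2)*ln((s1^2+s2^2)/(2*s1*s2)).
(m1-m2)^2 = (1)^2 = 1.
s1^2+s2^2 = 1 + 16 = 17.
term1 = 1/68 = 0.014706.
term2 = 0.5*ln(17/8.0) = 0.376886.
DB = 0.014706 + 0.376886 = 0.3916

0.3916


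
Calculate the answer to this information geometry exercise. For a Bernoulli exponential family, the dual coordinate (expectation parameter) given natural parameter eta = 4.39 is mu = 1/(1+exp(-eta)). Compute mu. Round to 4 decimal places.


Dual coordinate (expectation parameter) for Bernoulli:
mu = 1/(1+exp(-eta)).
eta = 4.39.
exp(-eta) = exp(-4.39) = 0.012401.
mu = 1/(1+0.012401) = 0.9878

0.9878


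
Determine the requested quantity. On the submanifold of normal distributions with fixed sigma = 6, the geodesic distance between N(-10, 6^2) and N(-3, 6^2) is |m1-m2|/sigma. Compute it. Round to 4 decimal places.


On the fixed-variance normal subfamily, geodesic distance = |m1-m2|/sigma.
|-10 - -3| = 7.
sigma = 6.
d = 7/6 = 1.1667

1.1667


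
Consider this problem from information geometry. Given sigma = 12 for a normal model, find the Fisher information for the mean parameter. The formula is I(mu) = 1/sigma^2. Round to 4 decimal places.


The Fisher information for the mean of a normal distribution is I(mu) = 1/sigma^2.
sigma = 12, so sigma^2 = 144.
I(mu) = 1/144 = 0.0069

0.0069


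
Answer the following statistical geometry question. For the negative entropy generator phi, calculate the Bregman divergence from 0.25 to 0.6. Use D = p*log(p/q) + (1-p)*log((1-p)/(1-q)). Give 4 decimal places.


Bregman divergence with negative entropy generator:
D = p*log(p/q) + (1-p)*log((1-p)/(1-q)).
p = 0.25, q = 0.6.
p*log(p/q) = 0.25*log(0.25/0.6) = -0.218867.
(1-p)*log((1-p)/(1-q)) = 0.75*log(0.75/0.4) = 0.471456.
D = -0.218867 + 0.471456 = 0.2526

0.2526


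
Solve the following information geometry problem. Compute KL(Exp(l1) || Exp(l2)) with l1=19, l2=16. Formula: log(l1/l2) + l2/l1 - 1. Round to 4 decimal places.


KL divergence for exponential family:
KL = log(l1/l2) + l2/l1 - 1.
log(19/16) = 0.17185.
16/19 = 0.842105.
KL = 0.17185 + 0.842105 - 1 = 0.0140

0.0140


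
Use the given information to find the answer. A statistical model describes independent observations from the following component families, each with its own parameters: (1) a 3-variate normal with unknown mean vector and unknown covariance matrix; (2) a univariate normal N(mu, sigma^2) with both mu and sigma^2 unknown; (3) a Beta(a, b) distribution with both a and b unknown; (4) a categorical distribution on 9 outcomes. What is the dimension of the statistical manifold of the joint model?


The dimension of a statistical manifold equals the number of free
(independent) real parameters of the model. For a product of independent
blocks the parameter counts add.
- 3-variate normal: 3 (mean) + 3*4/2 = 6 (symmetric covariance) = 9.
- normal (mu, sigma^2): 2.
- Beta (a, b): 2.
- categorical on 9 outcomes (probabilities sum to 1): 9-1 = 8.
Total = 9 + 2 + 2 + 8 = 21.
Dimension = 21

21


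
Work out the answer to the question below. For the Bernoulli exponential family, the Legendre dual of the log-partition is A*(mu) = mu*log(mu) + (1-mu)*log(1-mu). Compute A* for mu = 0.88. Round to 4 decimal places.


Legendre transform for Bernoulli:
A*(mu) = mu*log(mu) + (1-mu)*log(1-mu).
mu = 0.88, 1-mu = 0.12.
mu*log(mu) = 0.88*log(0.88) = -0.112493.
(1-mu)*log(1-mu) = 0.12*log(0.12) = -0.254432.
A* = -0.112493 + -0.254432 = -0.3669

-0.3669


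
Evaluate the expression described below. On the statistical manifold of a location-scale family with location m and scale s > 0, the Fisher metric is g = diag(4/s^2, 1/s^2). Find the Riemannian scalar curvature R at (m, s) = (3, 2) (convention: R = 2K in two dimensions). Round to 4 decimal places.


The metric has the form g = (A dm^2 + B ds^2)/s^2 with A = 4, B = 1.
Substitute u = sqrt(A/B)*m: g = B*(du^2 + ds^2)/s^2, i.e. B times the
Poincare upper half-plane metric, which has constant Gaussian curvature -1.
Scaling a 2D metric by a constant c divides the Gaussian curvature by c,
so K = -1/B = -1/(1) = -1.0000 everywhere (the point (m, s) = (3, 2) is irrelevant:
the curvature is constant).
Scalar curvature in dimension 2: R = 2K = -2/(1) = -2.0000.

-2.0000


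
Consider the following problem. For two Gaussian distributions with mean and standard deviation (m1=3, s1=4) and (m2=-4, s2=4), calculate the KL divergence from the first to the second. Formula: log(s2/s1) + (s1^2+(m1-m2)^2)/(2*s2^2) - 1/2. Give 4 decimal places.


KL divergence between normal distributions:
KL = log(s2/s1) + (s1^2 + (m1-m2)^2)/(2*s2^2) - 1/2.
log(4/4) = 0.0.
(4^2 + (3--4)^2)/(2*4^2) = (16 + 49)/32 = 2.03125.
KL = 0.0 + 2.03125 - 0.5 = 1.5313

1.5313


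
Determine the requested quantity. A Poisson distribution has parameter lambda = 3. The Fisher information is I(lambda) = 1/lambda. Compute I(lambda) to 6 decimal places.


Fisher information for Poisson: I(lambda) = 1/lambda.
lambda = 3.
I(lambda) = 1/3 = 0.333333

0.333333


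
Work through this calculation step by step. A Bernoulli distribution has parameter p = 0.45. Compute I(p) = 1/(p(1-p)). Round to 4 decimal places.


For Bernoulli(p), Fisher information is I(p) = 1/(p*(1-p)).
p = 0.45, 1-p = 0.55.
p*(1-p) = 0.2475.
I(p) = 1/0.2475 = 4.0404

4.0404


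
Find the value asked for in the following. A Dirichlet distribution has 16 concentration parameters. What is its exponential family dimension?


Exponential family dimension calculation:
Dirichlet with 16 components has 16 natural parameters.

16


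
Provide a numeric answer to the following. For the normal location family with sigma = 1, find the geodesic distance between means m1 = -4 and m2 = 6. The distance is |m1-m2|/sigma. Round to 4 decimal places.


On the fixed-variance normal subfamily, geodesic distance = |m1-m2|/sigma.
|-4 - 6| = 10.
sigma = 1.
d = 10/1 = 10.0000

10.0000


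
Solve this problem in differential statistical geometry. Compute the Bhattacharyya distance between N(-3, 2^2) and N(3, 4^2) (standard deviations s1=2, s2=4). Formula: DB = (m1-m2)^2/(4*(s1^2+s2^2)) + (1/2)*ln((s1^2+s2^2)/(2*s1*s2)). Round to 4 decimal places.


Bhattacharyya distance between two Gaussians:
DB = (m1-m2)^2/(4*(s1^2+s2^2)) + (1/2)*ln((s1^2+s2^2)/(2*s1*s2)).
(m1-m2)^2 = (-6)^2 = 36.
s1^2+s2^2 = 4 + 16 = 20.
term1 = 36/80 = 0.45.
term2 = 0.5*ln(20/16.0) = 0.111572.
DB = 0.45 + 0.111572 = 0.5616

0.5616


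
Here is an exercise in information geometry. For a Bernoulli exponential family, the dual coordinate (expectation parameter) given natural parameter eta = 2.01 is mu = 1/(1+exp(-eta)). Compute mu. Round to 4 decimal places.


Dual coordinate (expectation parameter) for Bernoulli:
mu = 1/(1+exp(-eta)).
eta = 2.01.
exp(-eta) = exp(-2.01) = 0.133989.
mu = 1/(1+0.133989) = 0.8818

0.8818


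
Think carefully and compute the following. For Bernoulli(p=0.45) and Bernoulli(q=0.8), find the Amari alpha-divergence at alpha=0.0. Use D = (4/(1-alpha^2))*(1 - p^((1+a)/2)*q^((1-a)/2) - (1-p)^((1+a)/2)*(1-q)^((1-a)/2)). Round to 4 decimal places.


Amari alpha-divergence:
D = (4/(1-alpha^2))*(1 - p^((1+a)/2)*q^((1-a)/2) - (1-p)^((1+a)/2)*(1-q)^((1-a)/2)).
alpha = 0.0, p = 0.45, q = 0.8.
e1 = (1+alpha)/2 = 0.5, e2 = (1-alpha)/2 = 0.5.
t1 = p^e1 * q^e2 = 0.45^0.5 * 0.8^0.5 = 0.6.
t2 = (1-p)^e1 * (1-q)^e2 = 0.55^0.5 * 0.2^0.5 = 0.331662.
4/(1-alpha^2) = 4.0.
D = 4.0*(1 - 0.6 - 0.331662) = 0.2734

0.2734


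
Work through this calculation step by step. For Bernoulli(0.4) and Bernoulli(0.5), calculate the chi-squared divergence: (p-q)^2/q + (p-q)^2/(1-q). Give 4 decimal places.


Chi-squared divergence between Bernoulli distributions:
chi^2 = (p-q)^2/q + (p-q)^2/(1-q).
p = 0.4, q = 0.5, p-q = -0.1.
(p-q)^2 = 0.01.
term1 = 0.01/0.5 = 0.02.
term2 = 0.01/0.5 = 0.02.
chi^2 = 0.02 + 0.02 = 0.0400

0.0400


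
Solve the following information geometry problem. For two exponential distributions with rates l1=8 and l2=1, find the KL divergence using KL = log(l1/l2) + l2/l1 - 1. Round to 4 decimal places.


KL divergence for exponential family:
KL = log(l1/l2) + l2/l1 - 1.
log(8/1) = 2.079442.
1/8 = 0.125.
KL = 2.079442 + 0.125 - 1 = 1.2044

1.2044


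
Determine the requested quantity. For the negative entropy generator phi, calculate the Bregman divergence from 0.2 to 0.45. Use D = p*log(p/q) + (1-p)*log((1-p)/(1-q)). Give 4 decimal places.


Bregman divergence with negative entropy generator:
D = p*log(p/q) + (1-p)*log((1-p)/(1-q)).
p = 0.2, q = 0.45.
p*log(p/q) = 0.2*log(0.2/0.45) = -0.162186.
(1-p)*log((1-p)/(1-q)) = 0.8*log(0.8/0.55) = 0.299755.
D = -0.162186 + 0.299755 = 0.1376

0.1376


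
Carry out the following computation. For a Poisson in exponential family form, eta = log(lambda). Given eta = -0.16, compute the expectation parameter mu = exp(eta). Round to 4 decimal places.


Expectation parameter for Poisson exponential family:
mu = exp(eta).
eta = -0.16.
mu = exp(-0.16) = 0.8521

0.8521


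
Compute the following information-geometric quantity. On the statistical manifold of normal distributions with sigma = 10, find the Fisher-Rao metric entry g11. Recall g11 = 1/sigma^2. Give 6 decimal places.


For the 2-parameter normal family, the Fisher metric has:
  g11 = 1/sigma^2, g22 = 2/sigma^2.
sigma = 10, sigma^2 = 100.
g11 = 0.010000

0.010000


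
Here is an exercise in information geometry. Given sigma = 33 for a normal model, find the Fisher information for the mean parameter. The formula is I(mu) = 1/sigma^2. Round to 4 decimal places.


The Fisher information for the mean of a normal distribution is I(mu) = 1/sigma^2.
sigma = 33, so sigma^2 = 1089.
I(mu) = 1/1089 = 0.0009

0.0009


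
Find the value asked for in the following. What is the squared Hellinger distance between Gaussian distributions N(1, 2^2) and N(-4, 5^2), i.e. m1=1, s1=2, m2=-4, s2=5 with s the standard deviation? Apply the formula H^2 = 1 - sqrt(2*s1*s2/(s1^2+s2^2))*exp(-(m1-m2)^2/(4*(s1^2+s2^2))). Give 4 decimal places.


Squared Hellinger distance for Gaussians:
H^2 = 1 - sqrt(2*s1*s2/(s1^2+s2^2)) * exp(-(m1-m2)^2/(4*(s1^2+s2^2))).
s1^2 = 4, s2^2 = 25, s1^2+s2^2 = 29.
sqrt(2*2*5/(29)) = 0.830455.
(m1-m2)^2 = (5)^2 = 25.
exp(-25/(4*29)) = exp(-0.215517) = 0.806124.
H^2 = 1 - 0.830455*0.806124 = 0.3306

0.3306


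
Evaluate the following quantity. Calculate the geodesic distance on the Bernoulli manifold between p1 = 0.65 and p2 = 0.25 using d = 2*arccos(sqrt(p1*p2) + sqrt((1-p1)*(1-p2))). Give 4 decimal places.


Geodesic distance on Bernoulli manifold:
d(p1,p2) = 2*arccos(sqrt(p1*p2) + sqrt((1-p1)*(1-p2))).
sqrt(p1*p2) = sqrt(0.65*0.25) = 0.403113.
sqrt((1-p1)*(1-p2)) = sqrt(0.35*0.75) = 0.512348.
arg = 0.403113 + 0.512348 = 0.91546.
d = 2*arccos(0.91546) = 0.8283

0.8283


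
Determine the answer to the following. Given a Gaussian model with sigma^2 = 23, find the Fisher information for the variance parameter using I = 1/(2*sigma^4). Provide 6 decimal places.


Fisher information for variance: I(sigma^2) = 1/(2*sigma^4).
sigma^2 = 23, so sigma^4 = 529.
I = 1/(2*529) = 1/1058 = 0.000945

0.000945


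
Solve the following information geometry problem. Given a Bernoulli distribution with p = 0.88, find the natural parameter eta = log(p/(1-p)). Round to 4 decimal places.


Natural parameter for Bernoulli: eta = log(p/(1-p)).
p = 0.88, 1-p = 0.12.
p/(1-p) = 7.333333.
eta = log(7.333333) = 1.9924

1.9924


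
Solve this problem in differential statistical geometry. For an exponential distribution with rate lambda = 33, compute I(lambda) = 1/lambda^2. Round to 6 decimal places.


Fisher information for exponential: I(lambda) = 1/lambda^2.
lambda = 33, lambda^2 = 1089.
I = 1/1089 = 0.000918

0.000918


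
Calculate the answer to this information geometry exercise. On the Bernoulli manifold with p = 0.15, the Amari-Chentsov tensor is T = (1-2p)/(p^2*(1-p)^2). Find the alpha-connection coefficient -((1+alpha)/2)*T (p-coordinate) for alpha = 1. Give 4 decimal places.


Skewness (Amari-Chentsov) tensor: T = (1-2p)/(p^2*(1-p)^2).
p = 0.15, 1-2p = 0.7, p^2 = 0.0225, (1-p)^2 = 0.7225.
T = 0.7/(0.0225 * 0.7225) = 43.060361.
In the p-coordinate, Gamma^(alpha) = Gamma^(0) - (alpha/2)*T with Gamma^(0) = (1/2)*g'(p) = -T/2,
so Gamma^(alpha) = -((1+alpha)/2)*T.
alpha = 1, -(1+alpha)/2 = -1.0.
Gamma = -1.0 * 43.060361 = -43.0604

-43.0604


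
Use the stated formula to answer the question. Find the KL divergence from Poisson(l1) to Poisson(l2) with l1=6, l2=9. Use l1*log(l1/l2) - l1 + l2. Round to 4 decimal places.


KL divergence for Poisson:
KL = l1*log(l1/l2) - l1 + l2.
l1 = 6, l2 = 9.
log(6/9) = -0.405465.
l1*log(l1/l2) = 6 * -0.405465 = -2.432791.
KL = -2.432791 - 6 + 9 = 0.5672

0.5672


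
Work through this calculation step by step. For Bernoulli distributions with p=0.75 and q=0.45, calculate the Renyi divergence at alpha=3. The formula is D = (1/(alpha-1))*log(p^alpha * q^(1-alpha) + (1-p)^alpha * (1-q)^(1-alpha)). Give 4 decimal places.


Renyi divergence of order alpha between Bernoulli distributions:
D = (1/(alpha-1))*log(p^alpha * q^(1-alpha) + (1-p)^alpha * (1-q)^(1-alpha)).
alpha = 3, p = 0.75, q = 0.45.
p^alpha * q^(1-alpha) = 0.75^3 * 0.45^-2 = 2.083333.
(1-p)^alpha * (1-q)^(1-alpha) = 0.25^3 * 0.55^-2 = 0.051653.
sum = 2.083333 + 0.051653 = 2.134986.
D = (1/2)*log(2.134986) = 0.3792

0.3792


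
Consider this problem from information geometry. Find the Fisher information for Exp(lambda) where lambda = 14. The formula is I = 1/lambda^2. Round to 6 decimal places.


Fisher information for exponential: I(lambda) = 1/lambda^2.
lambda = 14, lambda^2 = 196.
I = 1/196 = 0.005102

0.005102


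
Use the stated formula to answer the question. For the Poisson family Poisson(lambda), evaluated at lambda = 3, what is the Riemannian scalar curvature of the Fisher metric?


This family has a single free parameter, so its statistical manifold
is 1-dimensional. The Riemann curvature tensor of any 1-dimensional
Riemannian manifold vanishes identically, so R = 0.

0


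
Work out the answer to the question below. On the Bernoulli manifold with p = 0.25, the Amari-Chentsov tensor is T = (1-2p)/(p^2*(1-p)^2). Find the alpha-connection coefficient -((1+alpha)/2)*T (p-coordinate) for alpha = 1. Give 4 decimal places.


Skewness (Amari-Chentsov) tensor: T = (1-2p)/(p^2*(1-p)^2).
p = 0.25, 1-2p = 0.5, p^2 = 0.0625, (1-p)^2 = 0.5625.
T = 0.5/(0.0625 * 0.5625) = 14.222222.
In the p-coordinate, Gamma^(alpha) = Gamma^(0) - (alpha/2)*T with Gamma^(0) = (1/2)*g'(p) = -T/2,
so Gamma^(alpha) = -((1+alpha)/2)*T.
alpha = 1, -(1+alpha)/2 = -1.0.
Gamma = -1.0 * 14.222222 = -14.2222

-14.2222


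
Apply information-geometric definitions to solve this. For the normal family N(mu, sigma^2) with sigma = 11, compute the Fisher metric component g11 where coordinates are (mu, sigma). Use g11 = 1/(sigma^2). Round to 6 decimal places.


For the 2-parameter normal family, the Fisher metric has:
  g11 = 1/sigma^2, g22 = 2/sigma^2.
sigma = 11, sigma^2 = 121.
g11 = 0.008264

0.008264


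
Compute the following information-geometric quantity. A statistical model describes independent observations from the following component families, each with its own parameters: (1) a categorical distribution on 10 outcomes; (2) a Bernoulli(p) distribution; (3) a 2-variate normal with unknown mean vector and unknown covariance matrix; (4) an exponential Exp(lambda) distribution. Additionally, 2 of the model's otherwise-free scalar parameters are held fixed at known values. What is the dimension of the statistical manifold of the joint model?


The dimension of a statistical manifold equals the number of free
(independent) real parameters of the model. For a product of independent
blocks the parameter counts add.
- categorical on 10 outcomes (probabilities sum to 1): 10-1 = 9.
- Bernoulli (p): 1.
- 2-variate normal: 2 (mean) + 2*3/2 = 3 (symmetric covariance) = 5.
- exponential (lambda): 1.
Total = 9 + 1 + 5 + 1 = 16.
2 parameter(s) fixed at known values: 16 - 2 = 14.
Dimension = 14

14


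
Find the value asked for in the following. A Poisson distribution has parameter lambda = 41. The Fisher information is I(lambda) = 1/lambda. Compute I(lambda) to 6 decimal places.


Fisher information for Poisson: I(lambda) = 1/lambda.
lambda = 41.
I(lambda) = 1/41 = 0.024390

0.024390


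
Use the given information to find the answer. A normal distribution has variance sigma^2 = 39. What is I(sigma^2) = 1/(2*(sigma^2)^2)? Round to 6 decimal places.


Fisher information for variance: I(sigma^2) = 1/(2*sigma^4).
sigma^2 = 39, so sigma^4 = 1521.
I = 1/(2*1521) = 1/3042 = 0.000329

0.000329


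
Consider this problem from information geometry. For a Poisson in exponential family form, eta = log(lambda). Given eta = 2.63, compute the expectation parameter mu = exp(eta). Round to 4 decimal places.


Expectation parameter for Poisson exponential family:
mu = exp(eta).
eta = 2.63.
mu = exp(2.63) = 13.8738

13.8738


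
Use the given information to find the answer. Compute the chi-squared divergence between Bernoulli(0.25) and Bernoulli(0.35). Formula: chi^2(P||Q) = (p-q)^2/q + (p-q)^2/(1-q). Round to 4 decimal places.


Chi-squared divergence between Bernoulli distributions:
chi^2 = (p-q)^2/q + (p-q)^2/(1-q).
p = 0.25, q = 0.35, p-q = -0.1.
(p-q)^2 = 0.01.
term1 = 0.01/0.35 = 0.028571.
term2 = 0.01/0.65 = 0.015385.
chi^2 = 0.028571 + 0.015385 = 0.0440

0.0440


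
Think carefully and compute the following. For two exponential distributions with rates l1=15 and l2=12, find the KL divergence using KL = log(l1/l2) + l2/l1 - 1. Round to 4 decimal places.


KL divergence for exponential family:
KL = log(l1/l2) + l2/l1 - 1.
log(15/12) = 0.223144.
12/15 = 0.8.
KL = 0.223144 + 0.8 - 1 = 0.0231

0.0231


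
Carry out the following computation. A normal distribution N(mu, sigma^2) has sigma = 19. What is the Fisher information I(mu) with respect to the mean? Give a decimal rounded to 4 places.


The Fisher information for the mean of a normal distribution is I(mu) = 1/sigma^2.
sigma = 19, so sigma^2 = 361.
I(mu) = 1/361 = 0.0028

0.0028


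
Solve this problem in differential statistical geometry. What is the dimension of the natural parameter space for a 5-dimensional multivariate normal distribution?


Exponential family dimension calculation:
For 5-dim MVN: mean has 5 params, covariance has 5*6/2 = 15 unique entries.
Total dim = 5 + 15 = 20.

20


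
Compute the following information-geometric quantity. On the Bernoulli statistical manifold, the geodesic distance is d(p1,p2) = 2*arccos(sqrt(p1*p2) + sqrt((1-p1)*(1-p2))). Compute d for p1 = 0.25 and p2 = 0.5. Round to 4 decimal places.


Geodesic distance on Bernoulli manifold:
d(p1,p2) = 2*arccos(sqrt(p1*p2) + sqrt((1-p1)*(1-p2))).
sqrt(p1*p2) = sqrt(0.25*0.5) = 0.353553.
sqrt((1-p1)*(1-p2)) = sqrt(0.75*0.5) = 0.612372.
arg = 0.353553 + 0.612372 = 0.965926.
d = 2*arccos(0.965926) = 0.5236

0.5236


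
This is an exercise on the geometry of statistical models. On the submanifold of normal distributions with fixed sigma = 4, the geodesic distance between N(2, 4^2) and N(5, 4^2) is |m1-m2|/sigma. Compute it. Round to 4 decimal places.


On the fixed-variance normal subfamily, geodesic distance = |m1-m2|/sigma.
|2 - 5| = 3.
sigma = 4.
d = 3/4 = 0.7500

0.7500


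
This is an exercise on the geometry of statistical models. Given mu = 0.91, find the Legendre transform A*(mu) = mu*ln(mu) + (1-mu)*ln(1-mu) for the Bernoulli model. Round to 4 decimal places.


Legendre transform for Bernoulli:
A*(mu) = mu*log(mu) + (1-mu)*log(1-mu).
mu = 0.91, 1-mu = 0.09.
mu*log(mu) = 0.91*log(0.91) = -0.085823.
(1-mu)*log(1-mu) = 0.09*log(0.09) = -0.216715.
A* = -0.085823 + -0.216715 = -0.3025

-0.3025


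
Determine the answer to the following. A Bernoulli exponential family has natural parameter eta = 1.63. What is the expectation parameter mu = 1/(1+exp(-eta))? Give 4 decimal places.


Dual coordinate (expectation parameter) for Bernoulli:
mu = 1/(1+exp(-eta)).
eta = 1.63.
exp(-eta) = exp(-1.63) = 0.19593.
mu = 1/(1+0.19593) = 0.8362

0.8362


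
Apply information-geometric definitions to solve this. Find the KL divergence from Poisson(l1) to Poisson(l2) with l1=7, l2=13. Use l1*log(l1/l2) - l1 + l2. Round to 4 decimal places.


KL divergence for Poisson:
KL = l1*log(l1/l2) - l1 + l2.
l1 = 7, l2 = 13.
log(7/13) = -0.619039.
l1*log(l1/l2) = 7 * -0.619039 = -4.333274.
KL = -4.333274 - 7 + 13 = 1.6667

1.6667


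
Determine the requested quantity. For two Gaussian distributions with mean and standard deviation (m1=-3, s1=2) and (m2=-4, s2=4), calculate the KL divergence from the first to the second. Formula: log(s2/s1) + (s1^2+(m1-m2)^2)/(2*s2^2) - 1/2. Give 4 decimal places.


KL divergence between normal distributions:
KL = log(s2/s1) + (s1^2 + (m1-m2)^2)/(2*s2^2) - 1/2.
log(4/2) = 0.693147.
(2^2 + (-3--4)^2)/(2*4^2) = (4 + 1)/32 = 0.15625.
KL = 0.693147 + 0.15625 - 0.5 = 0.3494

0.3494


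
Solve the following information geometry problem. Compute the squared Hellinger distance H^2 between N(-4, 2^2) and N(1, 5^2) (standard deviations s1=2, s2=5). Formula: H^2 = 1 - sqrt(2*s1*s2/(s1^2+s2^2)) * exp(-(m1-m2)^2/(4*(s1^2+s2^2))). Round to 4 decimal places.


Squared Hellinger distance for Gaussians:
H^2 = 1 - sqrt(2*s1*s2/(s1^2+s2^2)) * exp(-(m1-m2)^2/(4*(s1^2+s2^2))).
s1^2 = 4, s2^2 = 25, s1^2+s2^2 = 29.
sqrt(2*2*5/(29)) = 0.830455.
(m1-m2)^2 = (-5)^2 = 25.
exp(-25/(4*29)) = exp(-0.215517) = 0.806124.
H^2 = 1 - 0.830455*0.806124 = 0.3306

0.3306


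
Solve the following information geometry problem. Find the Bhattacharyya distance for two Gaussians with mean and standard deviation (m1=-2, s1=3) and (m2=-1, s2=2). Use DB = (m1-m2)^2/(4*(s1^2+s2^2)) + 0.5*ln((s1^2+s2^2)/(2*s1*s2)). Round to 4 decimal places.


Bhattacharyya distance between two Gaussians:
DB = (m1-m2)^2/(4*(s1^2+s2^2)) + (1/2)*ln((s1^2+s2^2)/(2*s1*s2)).
(m1-m2)^2 = (-1)^2 = 1.
s1^2+s2^2 = 9 + 4 = 13.
term1 = 1/52 = 0.019231.
term2 = 0.5*ln(13/12.0) = 0.040021.
DB = 0.019231 + 0.040021 = 0.0593

0.0593


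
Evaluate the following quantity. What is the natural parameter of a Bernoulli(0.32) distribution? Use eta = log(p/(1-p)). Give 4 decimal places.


Natural parameter for Bernoulli: eta = log(p/(1-p)).
p = 0.32, 1-p = 0.68.
p/(1-p) = 0.470588.
eta = log(0.470588) = -0.7538

-0.7538


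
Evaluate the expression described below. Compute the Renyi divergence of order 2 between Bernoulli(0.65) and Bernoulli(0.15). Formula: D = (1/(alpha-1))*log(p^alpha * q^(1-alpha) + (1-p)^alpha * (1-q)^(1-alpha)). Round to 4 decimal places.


Renyi divergence of order alpha between Bernoulli distributions:
D = (1/(alpha-1))*log(p^alpha * q^(1-alpha) + (1-p)^alpha * (1-q)^(1-alpha)).
alpha = 2, p = 0.65, q = 0.15.
p^alpha * q^(1-alpha) = 0.65^2 * 0.15^-1 = 2.816667.
(1-p)^alpha * (1-q)^(1-alpha) = 0.35^2 * 0.85^-1 = 0.144118.
sum = 2.816667 + 0.144118 = 2.960784.
D = (1/1)*log(2.960784) = 1.0855

1.0855


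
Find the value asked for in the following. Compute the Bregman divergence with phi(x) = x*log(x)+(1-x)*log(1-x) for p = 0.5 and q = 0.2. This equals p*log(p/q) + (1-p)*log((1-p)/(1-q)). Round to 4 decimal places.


Bregman divergence with negative entropy generator:
D = p*log(p/q) + (1-p)*log((1-p)/(1-q)).
p = 0.5, q = 0.2.
p*log(p/q) = 0.5*log(0.5/0.2) = 0.458145.
(1-p)*log((1-p)/(1-q)) = 0.5*log(0.5/0.8) = -0.235002.
D = 0.458145 + -0.235002 = 0.2231

0.2231


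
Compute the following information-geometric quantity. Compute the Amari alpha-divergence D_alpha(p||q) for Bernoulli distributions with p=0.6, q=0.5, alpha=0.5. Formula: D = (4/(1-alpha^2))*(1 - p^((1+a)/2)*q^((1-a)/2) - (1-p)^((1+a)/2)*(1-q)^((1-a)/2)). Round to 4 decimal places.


Amari alpha-divergence:
D = (4/(1-alpha^2))*(1 - p^((1+a)/2)*q^((1-a)/2) - (1-p)^((1+a)/2)*(1-q)^((1-a)/2)).
alpha = 0.5, p = 0.6, q = 0.5.
e1 = (1+alpha)/2 = 0.75, e2 = (1-alpha)/2 = 0.25.
t1 = p^e1 * q^e2 = 0.6^0.75 * 0.5^0.25 = 0.573266.
t2 = (1-p)^e1 * (1-q)^e2 = 0.4^0.75 * 0.5^0.25 = 0.422949.
4/(1-alpha^2) = 5.333333.
D = 5.333333*(1 - 0.573266 - 0.422949) = 0.0202

0.0202


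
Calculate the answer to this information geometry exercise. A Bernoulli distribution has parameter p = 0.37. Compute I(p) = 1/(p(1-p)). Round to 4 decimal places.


For Bernoulli(p), Fisher information is I(p) = 1/(p*(1-p)).
p = 0.37, 1-p = 0.63.
p*(1-p) = 0.2331.
I(p) = 1/0.2331 = 4.2900

4.2900


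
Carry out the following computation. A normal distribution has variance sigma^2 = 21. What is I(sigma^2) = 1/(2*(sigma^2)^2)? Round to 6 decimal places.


Fisher information for variance: I(sigma^2) = 1/(2*sigma^4).
sigma^2 = 21, so sigma^4 = 441.
I = 1/(2*441) = 1/882 = 0.001134

0.001134


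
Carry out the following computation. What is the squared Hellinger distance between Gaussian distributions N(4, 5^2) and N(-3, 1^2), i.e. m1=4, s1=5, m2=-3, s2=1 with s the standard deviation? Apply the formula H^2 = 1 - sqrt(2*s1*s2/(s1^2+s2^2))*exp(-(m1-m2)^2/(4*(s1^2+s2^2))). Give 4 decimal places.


Squared Hellinger distance for Gaussians:
H^2 = 1 - sqrt(2*s1*s2/(s1^2+s2^2)) * exp(-(m1-m2)^2/(4*(s1^2+s2^2))).
s1^2 = 25, s2^2 = 1, s1^2+s2^2 = 26.
sqrt(2*5*1/(26)) = 0.620174.
(m1-m2)^2 = (7)^2 = 49.
exp(-49/(4*26)) = exp(-0.471154) = 0.624282.
H^2 = 1 - 0.620174*0.624282 = 0.6128

0.6128
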